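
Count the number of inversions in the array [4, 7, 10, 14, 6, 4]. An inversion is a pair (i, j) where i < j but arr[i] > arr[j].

Finding inversions in [4, 7, 10, 14, 6, 4]:

(1, 4): arr[1]=7 > arr[4]=6
(1, 5): arr[1]=7 > arr[5]=4
(2, 4): arr[2]=10 > arr[4]=6
(2, 5): arr[2]=10 > arr[5]=4
(3, 4): arr[3]=14 > arr[4]=6
(3, 5): arr[3]=14 > arr[5]=4
(4, 5): arr[4]=6 > arr[5]=4

Total inversions: 7

The array has 7 inversion(s): (1,4), (1,5), (2,4), (2,5), (3,4), (3,5), (4,5). Each pair (i,j) satisfies i < j and arr[i] > arr[j].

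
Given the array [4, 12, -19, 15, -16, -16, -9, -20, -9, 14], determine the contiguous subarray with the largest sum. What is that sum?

Using Kadane's algorithm on [4, 12, -19, 15, -16, -16, -9, -20, -9, 14]:

Scanning through the array:
Position 1 (value 12): max_ending_here = 16, max_so_far = 16
Position 2 (value -19): max_ending_here = -3, max_so_far = 16
Position 3 (value 15): max_ending_here = 15, max_so_far = 16
Position 4 (value -16): max_ending_here = -1, max_so_far = 16
Position 5 (value -16): max_ending_here = -16, max_so_far = 16
Position 6 (value -9): max_ending_here = -9, max_so_far = 16
Position 7 (value -20): max_ending_here = -20, max_so_far = 16
Position 8 (value -9): max_ending_here = -9, max_so_far = 16
Position 9 (value 14): max_ending_here = 14, max_so_far = 16

Maximum subarray: [4, 12]
Maximum sum: 16

The maximum subarray is [4, 12] with sum 16. This subarray runs from index 0 to index 1.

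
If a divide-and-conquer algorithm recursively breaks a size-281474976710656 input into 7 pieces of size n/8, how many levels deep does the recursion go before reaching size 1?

For divide and conquer with division factor 8:

Problem sizes at each level:
Level 0: 281474976710656
Level 1: 35184372088832
Level 2: 4398046511104
Level 3: 549755813888
Level 4: 68719476736
Level 5: 8589934592
Level 6: 1073741824
Level 7: 134217728
Level 8: 16777216
Level 9: 2097152
Level 10: 262144
Level 11: 32768
Level 12: 4096
Level 13: 512
Level 14: 64
Level 15: 8
Level 16: 1

The root is level 0 and the size-1 base case is level 16 (the tree spans levels 0 through 16, i.e. 17 levels counting the root), so the depth is the number of divisions: log_8(281474976710656) = 16

The recursion tree depth is log_8(281474976710656) = 16. At each level, the problem size is divided by 8, so it takes 16 divisions to reduce to a base case of size 1. The algorithm makes 7 recursive calls at each level.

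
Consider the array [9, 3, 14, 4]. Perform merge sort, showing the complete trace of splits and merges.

Merge sort trace:

Split: [9, 3, 14, 4] -> [9, 3] and [14, 4]
  Split: [9, 3] -> [9] and [3]
  Merge: [9] + [3] -> [3, 9]
  Split: [14, 4] -> [14] and [4]
  Merge: [14] + [4] -> [4, 14]
Merge: [3, 9] + [4, 14] -> [3, 4, 9, 14]

Final sorted array: [3, 4, 9, 14]

The merge sort proceeds by recursively splitting the array and merging sorted halves.
After all merges, the sorted array is [3, 4, 9, 14].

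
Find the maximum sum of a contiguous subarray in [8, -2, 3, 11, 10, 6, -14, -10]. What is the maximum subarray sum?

Using Kadane's algorithm on [8, -2, 3, 11, 10, 6, -14, -10]:

Scanning through the array:
Position 1 (value -2): max_ending_here = 6, max_so_far = 8
Position 2 (value 3): max_ending_here = 9, max_so_far = 9
Position 3 (value 11): max_ending_here = 20, max_so_far = 20
Position 4 (value 10): max_ending_here = 30, max_so_far = 30
Position 5 (value 6): max_ending_here = 36, max_so_far = 36
Position 6 (value -14): max_ending_here = 22, max_so_far = 36
Position 7 (value -10): max_ending_here = 12, max_so_far = 36

Maximum subarray: [8, -2, 3, 11, 10, 6]
Maximum sum: 36

The maximum subarray is [8, -2, 3, 11, 10, 6] with sum 36. This subarray runs from index 0 to index 5.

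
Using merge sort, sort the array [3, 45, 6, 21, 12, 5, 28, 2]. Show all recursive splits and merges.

Merge sort trace:

Split: [3, 45, 6, 21, 12, 5, 28, 2] -> [3, 45, 6, 21] and [12, 5, 28, 2]
  Split: [3, 45, 6, 21] -> [3, 45] and [6, 21]
    Split: [3, 45] -> [3] and [45]
    Merge: [3] + [45] -> [3, 45]
    Split: [6, 21] -> [6] and [21]
    Merge: [6] + [21] -> [6, 21]
  Merge: [3, 45] + [6, 21] -> [3, 6, 21, 45]
  Split: [12, 5, 28, 2] -> [12, 5] and [28, 2]
    Split: [12, 5] -> [12] and [5]
    Merge: [12] + [5] -> [5, 12]
    Split: [28, 2] -> [28] and [2]
    Merge: [28] + [2] -> [2, 28]
  Merge: [5, 12] + [2, 28] -> [2, 5, 12, 28]
Merge: [3, 6, 21, 45] + [2, 5, 12, 28] -> [2, 3, 5, 6, 12, 21, 28, 45]

Final sorted array: [2, 3, 5, 6, 12, 21, 28, 45]

The merge sort proceeds by recursively splitting the array and merging sorted halves.
After all merges, the sorted array is [2, 3, 5, 6, 12, 21, 28, 45].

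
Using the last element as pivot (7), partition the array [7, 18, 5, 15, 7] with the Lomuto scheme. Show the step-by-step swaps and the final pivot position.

Lomuto partition with pivot = 7:

Initial array: [7, 18, 5, 15, 7]

arr[0]=7 <= 7: swap with position 0, array becomes [7, 18, 5, 15, 7]
arr[1]=18 > 7: no swap
arr[2]=5 <= 7: swap with position 1, array becomes [7, 5, 18, 15, 7]
arr[3]=15 > 7: no swap

Place pivot at position 2: [7, 5, 7, 15, 18]
Pivot position: 2

After partitioning with pivot 7, the array becomes [7, 5, 7, 15, 18]. The pivot is placed at index 2. All elements to the left of the pivot are <= 7, and all elements to the right are > 7.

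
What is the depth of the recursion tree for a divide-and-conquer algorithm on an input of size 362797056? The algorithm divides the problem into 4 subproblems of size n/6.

For divide and conquer with division factor 6:

Problem sizes at each level:
Level 0: 362797056
Level 1: 60466176
Level 2: 10077696
Level 3: 1679616
Level 4: 279936
Level 5: 46656
Level 6: 7776
Level 7: 1296
Level 8: 216
Level 9: 36
Level 10: 6
Level 11: 1

The root is level 0 and the size-1 base case is level 11 (the tree spans levels 0 through 11, i.e. 12 levels counting the root), so the depth is the number of divisions: log_6(362797056) = 11

The recursion tree depth is log_6(362797056) = 11. At each level, the problem size is divided by 6, so it takes 11 divisions to reduce to a base case of size 1. The algorithm makes 4 recursive calls at each level.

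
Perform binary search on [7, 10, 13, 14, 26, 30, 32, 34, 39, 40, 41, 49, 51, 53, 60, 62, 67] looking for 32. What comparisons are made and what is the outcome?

Binary search for 32 in [7, 10, 13, 14, 26, 30, 32, 34, 39, 40, 41, 49, 51, 53, 60, 62, 67]:

lo=0, hi=16, mid=8, arr[mid]=39 -> 39 > 32, search left half
lo=0, hi=7, mid=3, arr[mid]=14 -> 14 < 32, search right half
lo=4, hi=7, mid=5, arr[mid]=30 -> 30 < 32, search right half
lo=6, hi=7, mid=6, arr[mid]=32 -> Found target at index 6!

Binary search finds 32 at index 6 after 4 comparisons. The search repeatedly halves the search space by comparing with the middle element.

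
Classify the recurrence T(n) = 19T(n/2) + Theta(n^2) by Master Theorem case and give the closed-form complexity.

Master Theorem for T(n) = 19T(n/2) + O(n^2):

a = 19, b = 2, c = 2
log_b(a) = log_2(19) = 4.2479

Case 1: c = 2 < log_2(19) = 4.2479
T(n) = O(n^(log_2 19))

For T(n) = 19T(n/2) + O(n^2): log_2(19) = 4.2479. This is Case 1 of the Master Theorem (c < log_b(a), work dominated by leaves), giving O(n^(log_2 19)).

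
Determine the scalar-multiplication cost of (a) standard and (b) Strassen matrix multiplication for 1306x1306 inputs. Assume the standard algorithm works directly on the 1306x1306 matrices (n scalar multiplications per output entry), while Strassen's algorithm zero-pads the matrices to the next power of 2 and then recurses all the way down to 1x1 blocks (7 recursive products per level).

Matrix multiplication for 1306x1306 matrices:

Strassen's algorithm requires power-of-2 dimensions. Pad 1306x1306 to 2048x2048 (next power of 2).

Standard algorithm: 1306^3 = 2227560616 multiplications
Strassen's algorithm: 7^(log2(2048)) = 7^11 = 1977326743 multiplications
Savings: 2227560616 - 1977326743 = 250233873 multiplications

Standard: 2227560616 multiplications (1306^3). Strassen: 1977326743 multiplications (7^11, after padding to 2048x2048). Strassen reduces 8 recursive multiplications to 7 at each level.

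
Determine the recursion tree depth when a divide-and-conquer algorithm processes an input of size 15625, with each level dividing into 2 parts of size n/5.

For divide and conquer with division factor 5:

Problem sizes at each level:
Level 0: 15625
Level 1: 3125
Level 2: 625
Level 3: 125
Level 4: 25
Level 5: 5
Level 6: 1

The root is level 0 and the size-1 base case is level 6 (the tree spans levels 0 through 6, i.e. 7 levels counting the root), so the depth is the number of divisions: log_5(15625) = 6

The recursion tree depth is log_5(15625) = 6. At each level, the problem size is divided by 5, so it takes 6 divisions to reduce to a base case of size 1. The algorithm makes 2 recursive calls at each level.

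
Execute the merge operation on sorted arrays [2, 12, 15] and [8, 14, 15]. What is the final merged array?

Merging process:

Compare 2 vs 8: take 2 from left. Merged: [2]
Compare 12 vs 8: take 8 from right. Merged: [2, 8]
Compare 12 vs 14: take 12 from left. Merged: [2, 8, 12]
Compare 15 vs 14: take 14 from right. Merged: [2, 8, 12, 14]
Compare 15 vs 15: take 15 from left. Merged: [2, 8, 12, 14, 15]
Append remaining from right: [15]. Merged: [2, 8, 12, 14, 15, 15]

Final merged array: [2, 8, 12, 14, 15, 15]
Total comparisons: 5

The merged array is [2, 8, 12, 14, 15, 15], requiring 5 comparisons. The merge step runs in O(n) time where n is the total number of elements.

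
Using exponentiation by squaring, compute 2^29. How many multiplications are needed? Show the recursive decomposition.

Computing 2^29 by squaring (build up from 2^1; each line after the first costs one multiplication):

2^1 = 2
2^2 = (2^1)^2 = 2^2 = 4
2^3 = 2 * 2^2 = 2 * 4 = 8
2^6 = (2^3)^2 = 8^2 = 64
2^7 = 2 * 2^6 = 2 * 64 = 128
2^14 = (2^7)^2 = 128^2 = 16384
2^28 = (2^14)^2 = 16384^2 = 268435456
2^29 = 2 * 2^28 = 2 * 268435456 = 536870912

Result: 536870912
Multiplications needed: 7 (7 lines after 2^1)

2^29 = 536870912. Using exponentiation by squaring, this requires 7 multiplications. The key idea: if the exponent is even, square the half-power; if odd, multiply by the base once.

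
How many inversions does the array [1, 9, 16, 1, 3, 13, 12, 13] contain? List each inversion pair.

Finding inversions in [1, 9, 16, 1, 3, 13, 12, 13]:

(1, 3): arr[1]=9 > arr[3]=1
(1, 4): arr[1]=9 > arr[4]=3
(2, 3): arr[2]=16 > arr[3]=1
(2, 4): arr[2]=16 > arr[4]=3
(2, 5): arr[2]=16 > arr[5]=13
(2, 6): arr[2]=16 > arr[6]=12
(2, 7): arr[2]=16 > arr[7]=13
(5, 6): arr[5]=13 > arr[6]=12

Total inversions: 8

The array has 8 inversion(s): (1,3), (1,4), (2,3), (2,4), (2,5), (2,6), (2,7), (5,6). Each pair (i,j) satisfies i < j and arr[i] > arr[j].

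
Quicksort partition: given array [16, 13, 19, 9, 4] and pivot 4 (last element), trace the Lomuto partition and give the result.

Lomuto partition with pivot = 4:

Initial array: [16, 13, 19, 9, 4]

arr[0]=16 > 4: no swap
arr[1]=13 > 4: no swap
arr[2]=19 > 4: no swap
arr[3]=9 > 4: no swap

Place pivot at position 0: [4, 13, 19, 9, 16]
Pivot position: 0

After partitioning with pivot 4, the array becomes [4, 13, 19, 9, 16]. The pivot is placed at index 0. All elements to the left of the pivot are <= 4, and all elements to the right are > 4.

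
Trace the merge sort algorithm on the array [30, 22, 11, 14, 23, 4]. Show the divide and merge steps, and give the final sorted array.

Merge sort trace:

Split: [30, 22, 11, 14, 23, 4] -> [30, 22, 11] and [14, 23, 4]
  Split: [30, 22, 11] -> [30] and [22, 11]
    Split: [22, 11] -> [22] and [11]
    Merge: [22] + [11] -> [11, 22]
  Merge: [30] + [11, 22] -> [11, 22, 30]
  Split: [14, 23, 4] -> [14] and [23, 4]
    Split: [23, 4] -> [23] and [4]
    Merge: [23] + [4] -> [4, 23]
  Merge: [14] + [4, 23] -> [4, 14, 23]
Merge: [11, 22, 30] + [4, 14, 23] -> [4, 11, 14, 22, 23, 30]

Final sorted array: [4, 11, 14, 22, 23, 30]

The merge sort proceeds by recursively splitting the array and merging sorted halves.
After all merges, the sorted array is [4, 11, 14, 22, 23, 30].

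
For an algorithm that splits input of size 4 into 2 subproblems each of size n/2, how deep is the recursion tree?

For divide and conquer with division factor 2:

Problem sizes at each level:
Level 0: 4
Level 1: 2
Level 2: 1

The root is level 0 and the size-1 base case is level 2 (the tree spans levels 0 through 2, i.e. 3 levels counting the root), so the depth is the number of divisions: log_2(4) = 2

The recursion tree depth is log_2(4) = 2. At each level, the problem size is divided by 2, so it takes 2 divisions to reduce to a base case of size 1. The algorithm makes 2 recursive calls at each level.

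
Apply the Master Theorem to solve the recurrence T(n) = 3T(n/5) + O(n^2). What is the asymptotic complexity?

Master Theorem for T(n) = 3T(n/5) + O(n^2):

a = 3, b = 5, c = 2
log_b(a) = log_5(3) = 0.6826

Case 3: c = 2 > log_5(3) = 0.6826
T(n) = O(n^2) = O(n^2)

For T(n) = 3T(n/5) + O(n^2): log_5(3) = 0.6826. This is Case 3 of the Master Theorem (c > log_b(a), work dominated by root), giving O(n^2).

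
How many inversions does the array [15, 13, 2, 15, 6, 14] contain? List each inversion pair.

Finding inversions in [15, 13, 2, 15, 6, 14]:

(0, 1): arr[0]=15 > arr[1]=13
(0, 2): arr[0]=15 > arr[2]=2
(0, 4): arr[0]=15 > arr[4]=6
(0, 5): arr[0]=15 > arr[5]=14
(1, 2): arr[1]=13 > arr[2]=2
(1, 4): arr[1]=13 > arr[4]=6
(3, 4): arr[3]=15 > arr[4]=6
(3, 5): arr[3]=15 > arr[5]=14

Total inversions: 8

The array has 8 inversion(s): (0,1), (0,2), (0,4), (0,5), (1,2), (1,4), (3,4), (3,5). Each pair (i,j) satisfies i < j and arr[i] > arr[j].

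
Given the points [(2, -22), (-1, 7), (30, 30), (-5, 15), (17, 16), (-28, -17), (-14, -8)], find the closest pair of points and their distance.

Computing all pairwise distances among 7 points:

d((2, -22), (-1, 7)) = 29.1548
d((2, -22), (30, 30)) = 59.0593
d((2, -22), (-5, 15)) = 37.6563
d((2, -22), (17, 16)) = 40.8534
d((2, -22), (-28, -17)) = 30.4138
d((2, -22), (-14, -8)) = 21.2603
d((-1, 7), (30, 30)) = 38.6005
d((-1, 7), (-5, 15)) = 8.9443 <-- minimum
d((-1, 7), (17, 16)) = 20.1246
d((-1, 7), (-28, -17)) = 36.1248
d((-1, 7), (-14, -8)) = 19.8494
d((30, 30), (-5, 15)) = 38.0789
d((30, 30), (17, 16)) = 19.105
d((30, 30), (-28, -17)) = 74.6525
d((30, 30), (-14, -8)) = 58.1378
d((-5, 15), (17, 16)) = 22.0227
d((-5, 15), (-28, -17)) = 39.4081
d((-5, 15), (-14, -8)) = 24.6982
d((17, 16), (-28, -17)) = 55.8032
d((17, 16), (-14, -8)) = 39.2046
d((-28, -17), (-14, -8)) = 16.6433

Closest pair: (-1, 7) and (-5, 15) with distance 8.9443

The closest pair is (-1, 7) and (-5, 15) with Euclidean distance 8.9443. For 7 points, brute-force pairwise comparison is shown above. For large n, the divide-and-conquer algorithm (sort by x, recurse on halves, check the dividing strip) achieves O(n log n).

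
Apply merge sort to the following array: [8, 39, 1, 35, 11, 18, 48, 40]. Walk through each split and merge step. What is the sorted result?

Merge sort trace:

Split: [8, 39, 1, 35, 11, 18, 48, 40] -> [8, 39, 1, 35] and [11, 18, 48, 40]
  Split: [8, 39, 1, 35] -> [8, 39] and [1, 35]
    Split: [8, 39] -> [8] and [39]
    Merge: [8] + [39] -> [8, 39]
    Split: [1, 35] -> [1] and [35]
    Merge: [1] + [35] -> [1, 35]
  Merge: [8, 39] + [1, 35] -> [1, 8, 35, 39]
  Split: [11, 18, 48, 40] -> [11, 18] and [48, 40]
    Split: [11, 18] -> [11] and [18]
    Merge: [11] + [18] -> [11, 18]
    Split: [48, 40] -> [48] and [40]
    Merge: [48] + [40] -> [40, 48]
  Merge: [11, 18] + [40, 48] -> [11, 18, 40, 48]
Merge: [1, 8, 35, 39] + [11, 18, 40, 48] -> [1, 8, 11, 18, 35, 39, 40, 48]

Final sorted array: [1, 8, 11, 18, 35, 39, 40, 48]

The merge sort proceeds by recursively splitting the array and merging sorted halves.
After all merges, the sorted array is [1, 8, 11, 18, 35, 39, 40, 48].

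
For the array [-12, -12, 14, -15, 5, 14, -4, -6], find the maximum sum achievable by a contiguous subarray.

Using Kadane's algorithm on [-12, -12, 14, -15, 5, 14, -4, -6]:

Scanning through the array:
Position 1 (value -12): max_ending_here = -12, max_so_far = -12
Position 2 (value 14): max_ending_here = 14, max_so_far = 14
Position 3 (value -15): max_ending_here = -1, max_so_far = 14
Position 4 (value 5): max_ending_here = 5, max_so_far = 14
Position 5 (value 14): max_ending_here = 19, max_so_far = 19
Position 6 (value -4): max_ending_here = 15, max_so_far = 19
Position 7 (value -6): max_ending_here = 9, max_so_far = 19

Maximum subarray: [5, 14]
Maximum sum: 19

The maximum subarray is [5, 14] with sum 19. This subarray runs from index 4 to index 5.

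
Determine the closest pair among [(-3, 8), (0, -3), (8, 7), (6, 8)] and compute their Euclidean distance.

Computing all pairwise distances among 4 points:

d((-3, 8), (0, -3)) = 11.4018
d((-3, 8), (8, 7)) = 11.0454
d((-3, 8), (6, 8)) = 9.0
d((0, -3), (8, 7)) = 12.8062
d((0, -3), (6, 8)) = 12.53
d((8, 7), (6, 8)) = 2.2361 <-- minimum

Closest pair: (8, 7) and (6, 8) with distance 2.2361

The closest pair is (8, 7) and (6, 8) with Euclidean distance 2.2361. For 4 points, brute-force pairwise comparison is shown above. For large n, the divide-and-conquer algorithm (sort by x, recurse on halves, check the dividing strip) achieves O(n log n).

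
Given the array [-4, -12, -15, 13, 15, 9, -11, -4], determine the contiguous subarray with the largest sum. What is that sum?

Using Kadane's algorithm on [-4, -12, -15, 13, 15, 9, -11, -4]:

Scanning through the array:
Position 1 (value -12): max_ending_here = -12, max_so_far = -4
Position 2 (value -15): max_ending_here = -15, max_so_far = -4
Position 3 (value 13): max_ending_here = 13, max_so_far = 13
Position 4 (value 15): max_ending_here = 28, max_so_far = 28
Position 5 (value 9): max_ending_here = 37, max_so_far = 37
Position 6 (value -11): max_ending_here = 26, max_so_far = 37
Position 7 (value -4): max_ending_here = 22, max_so_far = 37

Maximum subarray: [13, 15, 9]
Maximum sum: 37

The maximum subarray is [13, 15, 9] with sum 37. This subarray runs from index 3 to index 5.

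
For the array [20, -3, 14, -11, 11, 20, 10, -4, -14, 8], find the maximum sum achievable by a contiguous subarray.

Using Kadane's algorithm on [20, -3, 14, -11, 11, 20, 10, -4, -14, 8]:

Scanning through the array:
Position 1 (value -3): max_ending_here = 17, max_so_far = 20
Position 2 (value 14): max_ending_here = 31, max_so_far = 31
Position 3 (value -11): max_ending_here = 20, max_so_far = 31
Position 4 (value 11): max_ending_here = 31, max_so_far = 31
Position 5 (value 20): max_ending_here = 51, max_so_far = 51
Position 6 (value 10): max_ending_here = 61, max_so_far = 61
Position 7 (value -4): max_ending_here = 57, max_so_far = 61
Position 8 (value -14): max_ending_here = 43, max_so_far = 61
Position 9 (value 8): max_ending_here = 51, max_so_far = 61

Maximum subarray: [20, -3, 14, -11, 11, 20, 10]
Maximum sum: 61

The maximum subarray is [20, -3, 14, -11, 11, 20, 10] with sum 61. This subarray runs from index 0 to index 6.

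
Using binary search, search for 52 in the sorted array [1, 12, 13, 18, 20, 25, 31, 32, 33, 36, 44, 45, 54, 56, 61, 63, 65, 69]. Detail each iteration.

Binary search for 52 in [1, 12, 13, 18, 20, 25, 31, 32, 33, 36, 44, 45, 54, 56, 61, 63, 65, 69]:

lo=0, hi=17, mid=8, arr[mid]=33 -> 33 < 52, search right half
lo=9, hi=17, mid=13, arr[mid]=56 -> 56 > 52, search left half
lo=9, hi=12, mid=10, arr[mid]=44 -> 44 < 52, search right half
lo=11, hi=12, mid=11, arr[mid]=45 -> 45 < 52, search right half
lo=12, hi=12, mid=12, arr[mid]=54 -> 54 > 52, search left half
lo=12 > hi=11, target 52 not found

Binary search determines that 52 is not in the array after 5 comparisons. The search space was exhausted without finding the target.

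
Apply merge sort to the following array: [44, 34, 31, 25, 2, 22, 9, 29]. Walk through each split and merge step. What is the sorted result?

Merge sort trace:

Split: [44, 34, 31, 25, 2, 22, 9, 29] -> [44, 34, 31, 25] and [2, 22, 9, 29]
  Split: [44, 34, 31, 25] -> [44, 34] and [31, 25]
    Split: [44, 34] -> [44] and [34]
    Merge: [44] + [34] -> [34, 44]
    Split: [31, 25] -> [31] and [25]
    Merge: [31] + [25] -> [25, 31]
  Merge: [34, 44] + [25, 31] -> [25, 31, 34, 44]
  Split: [2, 22, 9, 29] -> [2, 22] and [9, 29]
    Split: [2, 22] -> [2] and [22]
    Merge: [2] + [22] -> [2, 22]
    Split: [9, 29] -> [9] and [29]
    Merge: [9] + [29] -> [9, 29]
  Merge: [2, 22] + [9, 29] -> [2, 9, 22, 29]
Merge: [25, 31, 34, 44] + [2, 9, 22, 29] -> [2, 9, 22, 25, 29, 31, 34, 44]

Final sorted array: [2, 9, 22, 25, 29, 31, 34, 44]

The merge sort proceeds by recursively splitting the array and merging sorted halves.
After all merges, the sorted array is [2, 9, 22, 25, 29, 31, 34, 44].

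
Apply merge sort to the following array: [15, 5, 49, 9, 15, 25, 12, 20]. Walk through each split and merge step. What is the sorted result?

Merge sort trace:

Split: [15, 5, 49, 9, 15, 25, 12, 20] -> [15, 5, 49, 9] and [15, 25, 12, 20]
  Split: [15, 5, 49, 9] -> [15, 5] and [49, 9]
    Split: [15, 5] -> [15] and [5]
    Merge: [15] + [5] -> [5, 15]
    Split: [49, 9] -> [49] and [9]
    Merge: [49] + [9] -> [9, 49]
  Merge: [5, 15] + [9, 49] -> [5, 9, 15, 49]
  Split: [15, 25, 12, 20] -> [15, 25] and [12, 20]
    Split: [15, 25] -> [15] and [25]
    Merge: [15] + [25] -> [15, 25]
    Split: [12, 20] -> [12] and [20]
    Merge: [12] + [20] -> [12, 20]
  Merge: [15, 25] + [12, 20] -> [12, 15, 20, 25]
Merge: [5, 9, 15, 49] + [12, 15, 20, 25] -> [5, 9, 12, 15, 15, 20, 25, 49]

Final sorted array: [5, 9, 12, 15, 15, 20, 25, 49]

The merge sort proceeds by recursively splitting the array and merging sorted halves.
After all merges, the sorted array is [5, 9, 12, 15, 15, 20, 25, 49].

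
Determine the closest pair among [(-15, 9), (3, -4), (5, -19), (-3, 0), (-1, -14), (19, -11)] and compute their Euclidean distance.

Computing all pairwise distances among 6 points:

d((-15, 9), (3, -4)) = 22.2036
d((-15, 9), (5, -19)) = 34.4093
d((-15, 9), (-3, 0)) = 15.0
d((-15, 9), (-1, -14)) = 26.9258
d((-15, 9), (19, -11)) = 39.4462
d((3, -4), (5, -19)) = 15.1327
d((3, -4), (-3, 0)) = 7.2111 <-- minimum
d((3, -4), (-1, -14)) = 10.7703
d((3, -4), (19, -11)) = 17.4642
d((5, -19), (-3, 0)) = 20.6155
d((5, -19), (-1, -14)) = 7.8102
d((5, -19), (19, -11)) = 16.1245
d((-3, 0), (-1, -14)) = 14.1421
d((-3, 0), (19, -11)) = 24.5967
d((-1, -14), (19, -11)) = 20.2237

Closest pair: (3, -4) and (-3, 0) with distance 7.2111

The closest pair is (3, -4) and (-3, 0) with Euclidean distance 7.2111. For 6 points, brute-force pairwise comparison is shown above. For large n, the divide-and-conquer algorithm (sort by x, recurse on halves, check the dividing strip) achieves O(n log n).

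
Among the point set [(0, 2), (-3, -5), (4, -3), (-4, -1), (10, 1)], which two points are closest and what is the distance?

Computing all pairwise distances among 5 points:

d((0, 2), (-3, -5)) = 7.6158
d((0, 2), (4, -3)) = 6.4031
d((0, 2), (-4, -1)) = 5.0
d((0, 2), (10, 1)) = 10.0499
d((-3, -5), (4, -3)) = 7.2801
d((-3, -5), (-4, -1)) = 4.1231 <-- minimum
d((-3, -5), (10, 1)) = 14.3178
d((4, -3), (-4, -1)) = 8.2462
d((4, -3), (10, 1)) = 7.2111
d((-4, -1), (10, 1)) = 14.1421

Closest pair: (-3, -5) and (-4, -1) with distance 4.1231

The closest pair is (-3, -5) and (-4, -1) with Euclidean distance 4.1231. For 5 points, brute-force pairwise comparison is shown above. For large n, the divide-and-conquer algorithm (sort by x, recurse on halves, check the dividing strip) achieves O(n log n).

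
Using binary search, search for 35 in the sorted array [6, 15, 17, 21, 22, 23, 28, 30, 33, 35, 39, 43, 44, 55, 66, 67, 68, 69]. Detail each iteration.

Binary search for 35 in [6, 15, 17, 21, 22, 23, 28, 30, 33, 35, 39, 43, 44, 55, 66, 67, 68, 69]:

lo=0, hi=17, mid=8, arr[mid]=33 -> 33 < 35, search right half
lo=9, hi=17, mid=13, arr[mid]=55 -> 55 > 35, search left half
lo=9, hi=12, mid=10, arr[mid]=39 -> 39 > 35, search left half
lo=9, hi=9, mid=9, arr[mid]=35 -> Found target at index 9!

Binary search finds 35 at index 9 after 4 comparisons. The search repeatedly halves the search space by comparing with the middle element.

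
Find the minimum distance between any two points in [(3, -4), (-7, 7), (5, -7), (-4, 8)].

Computing all pairwise distances among 4 points:

d((3, -4), (-7, 7)) = 14.8661
d((3, -4), (5, -7)) = 3.6056
d((3, -4), (-4, 8)) = 13.8924
d((-7, 7), (5, -7)) = 18.4391
d((-7, 7), (-4, 8)) = 3.1623 <-- minimum
d((5, -7), (-4, 8)) = 17.4929

Closest pair: (-7, 7) and (-4, 8) with distance 3.1623

The closest pair is (-7, 7) and (-4, 8) with Euclidean distance 3.1623. For 4 points, brute-force pairwise comparison is shown above. For large n, the divide-and-conquer algorithm (sort by x, recurse on halves, check the dividing strip) achieves O(n log n).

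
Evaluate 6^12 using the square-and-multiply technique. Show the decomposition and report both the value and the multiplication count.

Computing 6^12 by squaring (build up from 6^1; each line after the first costs one multiplication):

6^1 = 6
6^2 = (6^1)^2 = 6^2 = 36
6^3 = 6 * 6^2 = 6 * 36 = 216
6^6 = (6^3)^2 = 216^2 = 46656
6^12 = (6^6)^2 = 46656^2 = 2176782336

Result: 2176782336
Multiplications needed: 4 (4 lines after 6^1)

6^12 = 2176782336. Using exponentiation by squaring, this requires 4 multiplications. The key idea: if the exponent is even, square the half-power; if odd, multiply by the base once.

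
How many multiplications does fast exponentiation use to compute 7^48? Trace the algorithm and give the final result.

Computing 7^48 by squaring (build up from 7^1; each line after the first costs one multiplication):

7^1 = 7
7^2 = (7^1)^2 = 7^2 = 49
7^3 = 7 * 7^2 = 7 * 49 = 343
7^6 = (7^3)^2 = 343^2 = 117649
7^12 = (7^6)^2 = 117649^2 = 13841287201
7^24 = (7^12)^2 = 13841287201^2 = 191581231380566414401
7^48 = (7^24)^2 = 191581231380566414401^2 = 36703368217294125441230211032033660188801

Result: 36703368217294125441230211032033660188801
Multiplications needed: 6 (6 lines after 7^1)

7^48 = 36703368217294125441230211032033660188801. Using exponentiation by squaring, this requires 6 multiplications. The key idea: if the exponent is even, square the half-power; if odd, multiply by the base once.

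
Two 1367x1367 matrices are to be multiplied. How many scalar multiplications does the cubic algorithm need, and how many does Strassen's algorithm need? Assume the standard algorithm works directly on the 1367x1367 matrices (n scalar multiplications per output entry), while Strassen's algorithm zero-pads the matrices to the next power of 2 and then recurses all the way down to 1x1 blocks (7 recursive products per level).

Matrix multiplication for 1367x1367 matrices:

Strassen's algorithm requires power-of-2 dimensions. Pad 1367x1367 to 2048x2048 (next power of 2).

Standard algorithm: 1367^3 = 2554497863 multiplications
Strassen's algorithm: 7^(log2(2048)) = 7^11 = 1977326743 multiplications
Savings: 2554497863 - 1977326743 = 577171120 multiplications

Standard: 2554497863 multiplications (1367^3). Strassen: 1977326743 multiplications (7^11, after padding to 2048x2048). Strassen reduces 8 recursive multiplications to 7 at each level.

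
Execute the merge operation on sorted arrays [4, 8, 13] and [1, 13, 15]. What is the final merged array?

Merging process:

Compare 4 vs 1: take 1 from right. Merged: [1]
Compare 4 vs 13: take 4 from left. Merged: [1, 4]
Compare 8 vs 13: take 8 from left. Merged: [1, 4, 8]
Compare 13 vs 13: take 13 from left. Merged: [1, 4, 8, 13]
Append remaining from right: [13, 15]. Merged: [1, 4, 8, 13, 13, 15]

Final merged array: [1, 4, 8, 13, 13, 15]
Total comparisons: 4

The merged array is [1, 4, 8, 13, 13, 15], requiring 4 comparisons. The merge step runs in O(n) time where n is the total number of elements.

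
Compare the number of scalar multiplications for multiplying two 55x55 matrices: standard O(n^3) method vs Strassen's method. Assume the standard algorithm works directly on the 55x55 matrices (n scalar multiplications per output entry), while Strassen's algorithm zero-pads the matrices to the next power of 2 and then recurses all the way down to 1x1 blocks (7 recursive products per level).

Matrix multiplication for 55x55 matrices:

Strassen's algorithm requires power-of-2 dimensions. Pad 55x55 to 64x64 (next power of 2).

Standard algorithm: 55^3 = 166375 multiplications
Strassen's algorithm: 7^(log2(64)) = 7^6 = 117649 multiplications
Savings: 166375 - 117649 = 48726 multiplications

Standard: 166375 multiplications (55^3). Strassen: 117649 multiplications (7^6, after padding to 64x64). Strassen reduces 8 recursive multiplications to 7 at each level.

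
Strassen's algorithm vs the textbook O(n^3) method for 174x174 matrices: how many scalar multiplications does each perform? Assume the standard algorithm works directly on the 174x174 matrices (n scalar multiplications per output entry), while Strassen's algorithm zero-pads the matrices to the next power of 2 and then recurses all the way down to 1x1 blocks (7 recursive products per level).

Matrix multiplication for 174x174 matrices:

Strassen's algorithm requires power-of-2 dimensions. Pad 174x174 to 256x256 (next power of 2).

Standard algorithm: 174^3 = 5268024 multiplications
Strassen's algorithm: 7^(log2(256)) = 7^8 = 5764801 multiplications
Difference: 5268024 - 5764801 = -496777 (Strassen uses MORE here due to padding overhead — for small or just-over-power-of-2 n, padding can outweigh the per-level savings)

Standard: 5268024 multiplications (174^3). Strassen: 5764801 multiplications (7^8, after padding to 256x256). Strassen reduces 8 recursive multiplications to 7 at each level.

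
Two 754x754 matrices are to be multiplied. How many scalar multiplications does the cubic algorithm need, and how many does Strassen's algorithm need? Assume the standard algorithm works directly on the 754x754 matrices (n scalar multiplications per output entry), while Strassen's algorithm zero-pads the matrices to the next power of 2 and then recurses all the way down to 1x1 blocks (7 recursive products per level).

Matrix multiplication for 754x754 matrices:

Strassen's algorithm requires power-of-2 dimensions. Pad 754x754 to 1024x1024 (next power of 2).

Standard algorithm: 754^3 = 428661064 multiplications
Strassen's algorithm: 7^(log2(1024)) = 7^10 = 282475249 multiplications
Savings: 428661064 - 282475249 = 146185815 multiplications

Standard: 428661064 multiplications (754^3). Strassen: 282475249 multiplications (7^10, after padding to 1024x1024). Strassen reduces 8 recursive multiplications to 7 at each level.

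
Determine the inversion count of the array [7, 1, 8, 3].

Finding inversions in [7, 1, 8, 3]:

(0, 1): arr[0]=7 > arr[1]=1
(0, 3): arr[0]=7 > arr[3]=3
(2, 3): arr[2]=8 > arr[3]=3

Total inversions: 3

The array has 3 inversion(s): (0,1), (0,3), (2,3). Each pair (i,j) satisfies i < j and arr[i] > arr[j].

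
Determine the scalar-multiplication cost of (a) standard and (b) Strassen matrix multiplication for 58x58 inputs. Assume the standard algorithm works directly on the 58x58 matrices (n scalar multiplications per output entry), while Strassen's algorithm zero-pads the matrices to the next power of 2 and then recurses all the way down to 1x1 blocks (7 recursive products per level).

Matrix multiplication for 58x58 matrices:

Strassen's algorithm requires power-of-2 dimensions. Pad 58x58 to 64x64 (next power of 2).

Standard algorithm: 58^3 = 195112 multiplications
Strassen's algorithm: 7^(log2(64)) = 7^6 = 117649 multiplications
Savings: 195112 - 117649 = 77463 multiplications

Standard: 195112 multiplications (58^3). Strassen: 117649 multiplications (7^6, after padding to 64x64). Strassen reduces 8 recursive multiplications to 7 at each level.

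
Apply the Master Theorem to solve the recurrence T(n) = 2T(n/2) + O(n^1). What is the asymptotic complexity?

Master Theorem for T(n) = 2T(n/2) + O(n^1):

a = 2, b = 2, c = 1
log_b(a) = log_2(2) = 1.0000

Case 2: c = 1 = log_2(2) = 1.0000
T(n) = O(n^1 log n) = O(n log n)

For T(n) = 2T(n/2) + O(n^1): log_2(2) = 1.0000. This is Case 2 of the Master Theorem (c = log_b(a), equal work at all levels), giving O(n log n).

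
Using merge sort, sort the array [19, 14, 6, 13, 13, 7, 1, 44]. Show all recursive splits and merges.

Merge sort trace:

Split: [19, 14, 6, 13, 13, 7, 1, 44] -> [19, 14, 6, 13] and [13, 7, 1, 44]
  Split: [19, 14, 6, 13] -> [19, 14] and [6, 13]
    Split: [19, 14] -> [19] and [14]
    Merge: [19] + [14] -> [14, 19]
    Split: [6, 13] -> [6] and [13]
    Merge: [6] + [13] -> [6, 13]
  Merge: [14, 19] + [6, 13] -> [6, 13, 14, 19]
  Split: [13, 7, 1, 44] -> [13, 7] and [1, 44]
    Split: [13, 7] -> [13] and [7]
    Merge: [13] + [7] -> [7, 13]
    Split: [1, 44] -> [1] and [44]
    Merge: [1] + [44] -> [1, 44]
  Merge: [7, 13] + [1, 44] -> [1, 7, 13, 44]
Merge: [6, 13, 14, 19] + [1, 7, 13, 44] -> [1, 6, 7, 13, 13, 14, 19, 44]

Final sorted array: [1, 6, 7, 13, 13, 14, 19, 44]

The merge sort proceeds by recursively splitting the array and merging sorted halves.
After all merges, the sorted array is [1, 6, 7, 13, 13, 14, 19, 44].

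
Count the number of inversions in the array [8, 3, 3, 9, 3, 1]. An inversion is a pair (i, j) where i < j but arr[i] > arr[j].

Finding inversions in [8, 3, 3, 9, 3, 1]:

(0, 1): arr[0]=8 > arr[1]=3
(0, 2): arr[0]=8 > arr[2]=3
(0, 4): arr[0]=8 > arr[4]=3
(0, 5): arr[0]=8 > arr[5]=1
(1, 5): arr[1]=3 > arr[5]=1
(2, 5): arr[2]=3 > arr[5]=1
(3, 4): arr[3]=9 > arr[4]=3
(3, 5): arr[3]=9 > arr[5]=1
(4, 5): arr[4]=3 > arr[5]=1

Total inversions: 9

The array has 9 inversion(s): (0,1), (0,2), (0,4), (0,5), (1,5), (2,5), (3,4), (3,5), (4,5). Each pair (i,j) satisfies i < j and arr[i] > arr[j].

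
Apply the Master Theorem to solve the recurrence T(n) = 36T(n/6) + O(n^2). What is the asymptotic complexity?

Master Theorem for T(n) = 36T(n/6) + O(n^2):

a = 36, b = 6, c = 2
log_b(a) = log_6(36) = 2.0000

Case 2: c = 2 = log_6(36) = 2.0000
T(n) = O(n^2 log n) = O(n^2 log n)

For T(n) = 36T(n/6) + O(n^2): log_6(36) = 2.0000. This is Case 2 of the Master Theorem (c = log_b(a), equal work at all levels), giving O(n^2 log n).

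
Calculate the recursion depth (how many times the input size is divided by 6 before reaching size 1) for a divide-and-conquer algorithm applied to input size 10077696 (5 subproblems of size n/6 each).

For divide and conquer with division factor 6:

Problem sizes at each level:
Level 0: 10077696
Level 1: 1679616
Level 2: 279936
Level 3: 46656
Level 4: 7776
Level 5: 1296
Level 6: 216
Level 7: 36
Level 8: 6
Level 9: 1

The root is level 0 and the size-1 base case is level 9 (the tree spans levels 0 through 9, i.e. 10 levels counting the root), so the depth is the number of divisions: log_6(10077696) = 9

The recursion tree depth is log_6(10077696) = 9. At each level, the problem size is divided by 6, so it takes 9 divisions to reduce to a base case of size 1. The algorithm makes 5 recursive calls at each level.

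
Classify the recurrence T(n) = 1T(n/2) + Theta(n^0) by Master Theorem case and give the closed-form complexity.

Master Theorem for T(n) = 1T(n/2) + O(n^0):

a = 1, b = 2, c = 0
log_b(a) = log_2(1) = 0.0000

Case 2: c = 0 = log_2(1) = 0.0000
T(n) = O(n^0 log n) = O(log n)

For T(n) = 1T(n/2) + O(n^0): log_2(1) = 0.0000. This is Case 2 of the Master Theorem (c = log_b(a), equal work at all levels), giving O(log n).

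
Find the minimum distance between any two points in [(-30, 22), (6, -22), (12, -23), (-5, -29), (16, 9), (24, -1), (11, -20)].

Computing all pairwise distances among 7 points:

d((-30, 22), (6, -22)) = 56.8507
d((-30, 22), (12, -23)) = 61.5549
d((-30, 22), (-5, -29)) = 56.7979
d((-30, 22), (16, 9)) = 47.8017
d((-30, 22), (24, -1)) = 58.6941
d((-30, 22), (11, -20)) = 58.6941
d((6, -22), (12, -23)) = 6.0828
d((6, -22), (-5, -29)) = 13.0384
d((6, -22), (16, 9)) = 32.573
d((6, -22), (24, -1)) = 27.6586
d((6, -22), (11, -20)) = 5.3852
d((12, -23), (-5, -29)) = 18.0278
d((12, -23), (16, 9)) = 32.249
d((12, -23), (24, -1)) = 25.0599
d((12, -23), (11, -20)) = 3.1623 <-- minimum
d((-5, -29), (16, 9)) = 43.4166
d((-5, -29), (24, -1)) = 40.3113
d((-5, -29), (11, -20)) = 18.3576
d((16, 9), (24, -1)) = 12.8062
d((16, 9), (11, -20)) = 29.4279
d((24, -1), (11, -20)) = 23.0217

Closest pair: (12, -23) and (11, -20) with distance 3.1623

The closest pair is (12, -23) and (11, -20) with Euclidean distance 3.1623. For 7 points, brute-force pairwise comparison is shown above. For large n, the divide-and-conquer algorithm (sort by x, recurse on halves, check the dividing strip) achieves O(n log n).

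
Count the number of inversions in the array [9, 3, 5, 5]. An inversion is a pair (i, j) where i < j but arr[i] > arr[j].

Finding inversions in [9, 3, 5, 5]:

(0, 1): arr[0]=9 > arr[1]=3
(0, 2): arr[0]=9 > arr[2]=5
(0, 3): arr[0]=9 > arr[3]=5

Total inversions: 3

The array has 3 inversion(s): (0,1), (0,2), (0,3). Each pair (i,j) satisfies i < j and arr[i] > arr[j].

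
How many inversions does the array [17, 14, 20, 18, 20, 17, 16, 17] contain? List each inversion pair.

Finding inversions in [17, 14, 20, 18, 20, 17, 16, 17]:

(0, 1): arr[0]=17 > arr[1]=14
(0, 6): arr[0]=17 > arr[6]=16
(2, 3): arr[2]=20 > arr[3]=18
(2, 5): arr[2]=20 > arr[5]=17
(2, 6): arr[2]=20 > arr[6]=16
(2, 7): arr[2]=20 > arr[7]=17
(3, 5): arr[3]=18 > arr[5]=17
(3, 6): arr[3]=18 > arr[6]=16
(3, 7): arr[3]=18 > arr[7]=17
(4, 5): arr[4]=20 > arr[5]=17
(4, 6): arr[4]=20 > arr[6]=16
(4, 7): arr[4]=20 > arr[7]=17
(5, 6): arr[5]=17 > arr[6]=16

Total inversions: 13

The array has 13 inversion(s): (0,1), (0,6), (2,3), (2,5), (2,6), (2,7), (3,5), (3,6), (3,7), (4,5), (4,6), (4,7), (5,6). Each pair (i,j) satisfies i < j and arr[i] > arr[j].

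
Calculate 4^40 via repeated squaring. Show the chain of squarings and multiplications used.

Computing 4^40 by squaring (build up from 4^1; each line after the first costs one multiplication):

4^1 = 4
4^2 = (4^1)^2 = 4^2 = 16
4^4 = (4^2)^2 = 16^2 = 256
4^5 = 4 * 4^4 = 4 * 256 = 1024
4^10 = (4^5)^2 = 1024^2 = 1048576
4^20 = (4^10)^2 = 1048576^2 = 1099511627776
4^40 = (4^20)^2 = 1099511627776^2 = 1208925819614629174706176

Result: 1208925819614629174706176
Multiplications needed: 6 (6 lines after 4^1)

4^40 = 1208925819614629174706176. Using exponentiation by squaring, this requires 6 multiplications. The key idea: if the exponent is even, square the half-power; if odd, multiply by the base once.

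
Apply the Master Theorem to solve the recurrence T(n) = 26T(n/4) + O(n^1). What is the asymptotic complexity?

Master Theorem for T(n) = 26T(n/4) + O(n^1):

a = 26, b = 4, c = 1
log_b(a) = log_4(26) = 2.3502

Case 1: c = 1 < log_4(26) = 2.3502
T(n) = O(n^(log_4 26))

For T(n) = 26T(n/4) + O(n^1): log_4(26) = 2.3502. This is Case 1 of the Master Theorem (c < log_b(a), work dominated by leaves), giving O(n^(log_4 26)).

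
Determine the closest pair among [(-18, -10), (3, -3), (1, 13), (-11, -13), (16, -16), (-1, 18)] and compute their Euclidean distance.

Computing all pairwise distances among 6 points:

d((-18, -10), (3, -3)) = 22.1359
d((-18, -10), (1, 13)) = 29.8329
d((-18, -10), (-11, -13)) = 7.6158
d((-18, -10), (16, -16)) = 34.5254
d((-18, -10), (-1, 18)) = 32.7567
d((3, -3), (1, 13)) = 16.1245
d((3, -3), (-11, -13)) = 17.2047
d((3, -3), (16, -16)) = 18.3848
d((3, -3), (-1, 18)) = 21.3776
d((1, 13), (-11, -13)) = 28.6356
d((1, 13), (16, -16)) = 32.6497
d((1, 13), (-1, 18)) = 5.3852 <-- minimum
d((-11, -13), (16, -16)) = 27.1662
d((-11, -13), (-1, 18)) = 32.573
d((16, -16), (-1, 18)) = 38.0132

Closest pair: (1, 13) and (-1, 18) with distance 5.3852

The closest pair is (1, 13) and (-1, 18) with Euclidean distance 5.3852. For 6 points, brute-force pairwise comparison is shown above. For large n, the divide-and-conquer algorithm (sort by x, recurse on halves, check the dividing strip) achieves O(n log n).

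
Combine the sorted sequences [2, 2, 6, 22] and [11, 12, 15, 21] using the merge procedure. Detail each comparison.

Merging process:

Compare 2 vs 11: take 2 from left. Merged: [2]
Compare 2 vs 11: take 2 from left. Merged: [2, 2]
Compare 6 vs 11: take 6 from left. Merged: [2, 2, 6]
Compare 22 vs 11: take 11 from right. Merged: [2, 2, 6, 11]
Compare 22 vs 12: take 12 from right. Merged: [2, 2, 6, 11, 12]
Compare 22 vs 15: take 15 from right. Merged: [2, 2, 6, 11, 12, 15]
Compare 22 vs 21: take 21 from right. Merged: [2, 2, 6, 11, 12, 15, 21]
Append remaining from left: [22]. Merged: [2, 2, 6, 11, 12, 15, 21, 22]

Final merged array: [2, 2, 6, 11, 12, 15, 21, 22]
Total comparisons: 7

The merged array is [2, 2, 6, 11, 12, 15, 21, 22], requiring 7 comparisons. The merge step runs in O(n) time where n is the total number of elements.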